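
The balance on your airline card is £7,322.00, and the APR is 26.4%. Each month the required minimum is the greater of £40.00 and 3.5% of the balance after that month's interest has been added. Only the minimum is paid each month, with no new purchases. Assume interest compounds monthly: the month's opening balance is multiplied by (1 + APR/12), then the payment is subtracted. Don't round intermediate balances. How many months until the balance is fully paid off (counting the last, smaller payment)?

Monthly rate r = 26.4%/12 = 2.2% = 0.022.
While 3.5% of the post-interest balance exceeds £40.00, each month B ← (B·(1+r))·(1 − 0.035), i.e. B shrinks by the factor (1+r)·0.965 = 0.98623.
This holds for months 1–136. Entering month 137 the balance is £1,110.88; 3.5% of the post-interest balance is now below £40.00, so the flat £40.00 minimum applies from here.
From month 137 a fixed £40.00 at rate r clears £1,110.88 in 44 more payments. Total: 136 + 44 = 180 months.

180 months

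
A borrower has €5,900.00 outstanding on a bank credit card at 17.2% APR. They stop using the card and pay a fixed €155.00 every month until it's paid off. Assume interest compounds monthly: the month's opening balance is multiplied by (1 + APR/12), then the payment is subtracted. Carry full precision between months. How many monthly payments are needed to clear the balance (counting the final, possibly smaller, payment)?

56 payments

Monthly rate r = 17.2%/12 = 1.43333% = 0.0143333.
Recurrence: B ← B·(1+r) − €155.00.
Month 1: interest €84.57; balance after payment €5,829.57.
Month 2: interest €83.56; balance after payment €5,758.12.
Closed form: n = −ln(1 − rB₀/P)/ln(1+r) = −ln(0.45441)/ln(1.01433) ≈ 55.423, so the balance reaches zero during payment 56.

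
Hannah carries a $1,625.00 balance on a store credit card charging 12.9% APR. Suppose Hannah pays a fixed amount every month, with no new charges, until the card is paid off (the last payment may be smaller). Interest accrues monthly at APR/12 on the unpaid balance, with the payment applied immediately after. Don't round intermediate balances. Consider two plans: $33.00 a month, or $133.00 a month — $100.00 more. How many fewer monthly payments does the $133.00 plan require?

Monthly rate r = 12.9%/12 = 1.075% = 0.01075.
At $33.00/mo: n = ⌈−ln(1 − rB₀/P)/ln(1+r)⌉ = 71 payments (last $16.00); total interest = total paid − $1,625.00 = $701.00.
At $133.00/mo: 14 payments (last $22.54); total interest $126.54.
Payments saved = 71 − 14 = 57.

57 fewer payments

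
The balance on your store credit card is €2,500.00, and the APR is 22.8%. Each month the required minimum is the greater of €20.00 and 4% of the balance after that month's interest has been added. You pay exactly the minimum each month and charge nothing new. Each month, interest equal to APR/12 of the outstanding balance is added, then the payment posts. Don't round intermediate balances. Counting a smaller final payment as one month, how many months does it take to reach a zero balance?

108 months

Monthly rate r = 22.8%/12 = 1.9% = 0.019.
While 4% of the post-interest balance exceeds €20.00, each month B ← (B·(1+r))·(1 − 0.04), i.e. B shrinks by the factor (1+r)·0.96 = 0.97824.
This holds for months 1–75. Entering month 76 the balance is €480.12; 4% of the post-interest balance is now below €20.00, so the flat €20.00 minimum applies from here.
From month 76 a fixed €20.00 at rate r clears €480.12 in 33 more payments. Total: 75 + 33 = 108 months.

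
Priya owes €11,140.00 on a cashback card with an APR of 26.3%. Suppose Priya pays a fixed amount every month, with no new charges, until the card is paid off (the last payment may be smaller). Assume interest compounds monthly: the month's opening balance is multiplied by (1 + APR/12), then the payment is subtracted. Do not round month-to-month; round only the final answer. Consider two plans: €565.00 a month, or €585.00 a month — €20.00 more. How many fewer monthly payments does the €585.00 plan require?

Monthly rate r = 26.3%/12 = 2.19167% = 0.0219167.
At €565.00/mo: n = ⌈−ln(1 − rB₀/P)/ln(1+r)⌉ = 27 payments (last €57.33); total interest = total paid − €11,140.00 = €3,607.33.
At €585.00/mo: 25 payments (last €536.26); total interest €3,436.26.
Payments saved = 27 − 25 = 2.

2 fewer payments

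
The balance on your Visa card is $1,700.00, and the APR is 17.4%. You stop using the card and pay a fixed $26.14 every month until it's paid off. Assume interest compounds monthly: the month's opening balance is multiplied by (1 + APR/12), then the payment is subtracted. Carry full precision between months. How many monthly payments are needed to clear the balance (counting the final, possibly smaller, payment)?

Monthly rate r = 17.4%/12 = 1.45% = 0.0145.
Recurrence: B ← B·(1+r) − $26.14.
Month 1: interest $24.65; balance after payment $1,698.51.
Month 2: interest $24.63; balance after payment $1,697.00.
Closed form: n = −ln(1 − rB₀/P)/ln(1+r) = −ln(0.057001)/ln(1.0145) ≈ 198.994, so the balance reaches zero during payment 199.

199 months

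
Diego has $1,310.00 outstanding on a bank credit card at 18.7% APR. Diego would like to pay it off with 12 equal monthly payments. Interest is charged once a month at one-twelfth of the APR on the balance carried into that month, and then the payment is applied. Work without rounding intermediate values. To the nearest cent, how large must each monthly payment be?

Monthly rate r = 18.7%/12 = 1.55833% = 0.0155833.
Level-payment amortization: P = B₀·r / (1 − (1+r)^(−n)) = 1310.00·0.0155833 / (1 − 1.01558^(−12)).
Denominator 1 − (1+r)^(−12) = 0.169359277.
P = 20.4142 / 0.169359277 ≈ 120.54.

$120.54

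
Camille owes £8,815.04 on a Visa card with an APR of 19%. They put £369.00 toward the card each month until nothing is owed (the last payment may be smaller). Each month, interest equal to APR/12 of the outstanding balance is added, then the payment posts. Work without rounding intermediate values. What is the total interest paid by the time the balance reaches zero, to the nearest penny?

£2,347.73

Monthly rate r = 19%/12 = 1.58333% = 0.0158333.
Payoff takes n = ⌈−ln(1 − rB₀/P)/ln(1+r)⌉ = ⌈30.250⌉ = 31 payments; the last is £92.77.
Total paid = 30·£369.00 + £92.77 = £11,162.77.
Total interest = total paid − principal = £11,162.77 − £8,815.04 = £2,347.73.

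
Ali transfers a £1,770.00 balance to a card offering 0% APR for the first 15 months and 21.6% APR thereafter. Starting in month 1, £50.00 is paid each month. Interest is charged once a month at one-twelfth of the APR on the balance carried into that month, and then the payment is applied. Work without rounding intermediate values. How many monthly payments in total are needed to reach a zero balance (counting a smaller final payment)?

41 months

Promo months 1–15 at r₀ = 0%/12 = 0; months 16+ at r₁ = 21.6%/12 = 0.018.
After month 15 (no interest yet): B = £1,770.00 − 15·£50.00 = £1,020.00.
Then at r₁ with £50.00/mo: n₂ = −ln(1 − r₁·B/P)/ln(1+r₁) ≈ 25.65 → 26 more payments.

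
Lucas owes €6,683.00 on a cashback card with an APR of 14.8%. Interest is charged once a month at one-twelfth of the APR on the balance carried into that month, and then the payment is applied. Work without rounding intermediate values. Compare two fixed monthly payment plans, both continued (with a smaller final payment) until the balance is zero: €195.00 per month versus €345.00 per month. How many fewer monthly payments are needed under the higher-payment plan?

22 fewer payments

Monthly rate r = 14.8%/12 = 1.23333% = 0.0123333.
At €195.00/mo: n = ⌈−ln(1 − rB₀/P)/ln(1+r)⌉ = 45 payments (last €159.59); total interest = total paid − €6,683.00 = €2,056.59.
At €345.00/mo: 23 payments (last €94.11); total interest €1,001.11.
Payments saved = 45 − 23 = 22.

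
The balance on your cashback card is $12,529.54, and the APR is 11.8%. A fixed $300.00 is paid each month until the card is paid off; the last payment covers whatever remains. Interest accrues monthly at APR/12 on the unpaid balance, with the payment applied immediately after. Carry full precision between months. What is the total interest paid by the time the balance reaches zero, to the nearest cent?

Monthly rate r = 11.8%/12 = 0.983333% = 0.00983333.
Payoff takes n = ⌈−ln(1 − rB₀/P)/ln(1+r)⌉ = ⌈54.041⌉ = 55 payments; the last is $12.24.
Total paid = 54·$300.00 + $12.24 = $16,212.24.
Total interest = total paid − principal = $16,212.24 − $12,529.54 = $3,682.70.

$3,682.70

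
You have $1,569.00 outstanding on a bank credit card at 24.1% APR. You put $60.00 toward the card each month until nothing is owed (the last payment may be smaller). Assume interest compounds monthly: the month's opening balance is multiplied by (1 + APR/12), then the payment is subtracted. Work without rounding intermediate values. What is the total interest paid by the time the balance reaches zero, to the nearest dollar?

$679

Monthly rate r = 24.1%/12 = 2.00833% = 0.0200833.
Payoff takes n = ⌈−ln(1 − rB₀/P)/ln(1+r)⌉ = ⌈37.458⌉ = 38 payments; the last is $27.60.
Total paid = 37·$60.00 + $27.60 = $2,247.60.
Total interest = total paid − principal = $2,247.60 − $1,569.00 = $678.60.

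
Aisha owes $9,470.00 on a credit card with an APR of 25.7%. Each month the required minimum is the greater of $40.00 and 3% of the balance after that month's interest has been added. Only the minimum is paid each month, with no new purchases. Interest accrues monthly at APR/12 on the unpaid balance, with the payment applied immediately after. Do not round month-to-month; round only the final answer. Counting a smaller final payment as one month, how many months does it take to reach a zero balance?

Monthly rate r = 25.7%/12 = 2.14167% = 0.0214167.
While 3% of the post-interest balance exceeds $40.00, each month B ← (B·(1+r))·(1 − 0.03), i.e. B shrinks by the factor (1+r)·0.97 = 0.99077.
This holds for months 1–214. Entering month 215 the balance is $1,302.96; 3% of the post-interest balance is now below $40.00, so the flat $40.00 minimum applies from here.
From month 215 a fixed $40.00 at rate r clears $1,302.96 in 57 more payments. Total: 214 + 57 = 271 months.

271 months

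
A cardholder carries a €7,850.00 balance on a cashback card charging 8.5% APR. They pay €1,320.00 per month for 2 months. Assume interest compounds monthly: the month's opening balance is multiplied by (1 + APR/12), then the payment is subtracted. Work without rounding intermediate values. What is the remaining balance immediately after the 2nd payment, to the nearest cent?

€5,312.25

Monthly rate r = 8.5%/12 = 0.708333% = 0.00708333.
Each month: B ← B·(1+r) − €1,320.00.
Month 1: interest €55.60; balance after payment €6,585.60.
Month 2: interest €46.65; balance after payment €5,312.25.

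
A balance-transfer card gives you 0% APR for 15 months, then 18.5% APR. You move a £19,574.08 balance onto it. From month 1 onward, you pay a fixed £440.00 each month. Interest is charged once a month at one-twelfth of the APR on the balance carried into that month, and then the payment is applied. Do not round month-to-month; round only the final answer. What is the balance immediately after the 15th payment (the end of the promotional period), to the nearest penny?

£12,974.08

Promo months 1–15 at r₀ = 0%/12 = 0; months 16+ at r₁ = 18.5%/12 = 0.0154167.
After month 15 (no interest yet): B = £19,574.08 − 15·£440.00 = £12,974.08.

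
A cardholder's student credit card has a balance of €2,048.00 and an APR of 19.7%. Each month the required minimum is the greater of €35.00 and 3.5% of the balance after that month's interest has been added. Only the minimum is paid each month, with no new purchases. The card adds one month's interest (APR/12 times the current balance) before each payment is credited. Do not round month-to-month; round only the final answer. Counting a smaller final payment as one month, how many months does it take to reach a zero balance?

76 months

Monthly rate r = 19.7%/12 = 1.64167% = 0.0164167.
While 3.5% of the post-interest balance exceeds €35.00, each month B ← (B·(1+r))·(1 − 0.035), i.e. B shrinks by the factor (1+r)·0.965 = 0.98084.
This holds for months 1–38. Entering month 39 the balance is €981.96; 3.5% of the post-interest balance is now below €35.00, so the flat €35.00 minimum applies from here.
From month 39 a fixed €35.00 at rate r clears €981.96 in 38 more payments. Total: 38 + 38 = 76 months.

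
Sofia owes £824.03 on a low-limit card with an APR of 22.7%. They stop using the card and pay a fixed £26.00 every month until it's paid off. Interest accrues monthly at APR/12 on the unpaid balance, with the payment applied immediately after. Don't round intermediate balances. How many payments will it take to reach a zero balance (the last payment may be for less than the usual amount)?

Monthly rate r = 22.7%/12 = 1.89167% = 0.0189167.
Recurrence: B ← B·(1+r) − £26.00.
Month 1: interest £15.59; balance after payment £813.62.
Month 2: interest £15.39; balance after payment £803.01.
Closed form: n = −ln(1 − rB₀/P)/ln(1+r) = −ln(0.40047)/ln(1.01892) ≈ 48.833, so the balance reaches zero during payment 49.

49 months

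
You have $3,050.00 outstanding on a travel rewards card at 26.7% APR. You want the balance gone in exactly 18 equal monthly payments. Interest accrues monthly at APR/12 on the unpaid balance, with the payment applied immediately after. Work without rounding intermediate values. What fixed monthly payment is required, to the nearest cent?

$207.49

Monthly rate r = 26.7%/12 = 2.225% = 0.02225.
Level-payment amortization: P = B₀·r / (1 − (1+r)^(−n)) = 3050.00·0.02225 / (1 − 1.02225^(−18)).
Denominator 1 − (1+r)^(−18) = 0.327066957.
P = 67.8625 / 0.327066957 ≈ 207.49.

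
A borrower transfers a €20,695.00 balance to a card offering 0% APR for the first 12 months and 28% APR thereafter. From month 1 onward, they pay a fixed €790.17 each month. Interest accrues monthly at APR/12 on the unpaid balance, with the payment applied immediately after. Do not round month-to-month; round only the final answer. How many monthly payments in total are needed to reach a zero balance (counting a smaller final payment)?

Promo months 1–12 at r₀ = 0%/12 = 0; months 13+ at r₁ = 28%/12 = 0.0233333.
After month 12 (no interest yet): B = €20,695.00 − 12·€790.17 = €11,212.96.
Then at r₁ with €790.17/mo: n₂ = −ln(1 − r₁·B/P)/ln(1+r₁) ≈ 17.43 → 18 more payments.

30 months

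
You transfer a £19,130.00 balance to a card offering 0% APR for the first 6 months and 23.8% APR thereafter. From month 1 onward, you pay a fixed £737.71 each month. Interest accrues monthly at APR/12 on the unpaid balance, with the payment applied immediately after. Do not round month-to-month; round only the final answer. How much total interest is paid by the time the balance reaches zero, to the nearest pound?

£4,194

Promo months 1–6 at r₀ = 0%/12 = 0; months 7+ at r₁ = 23.8%/12 = 0.0198333.
After month 6 (no interest yet): B = £19,130.00 − 6·£737.71 = £14,703.74.
Then at r₁ with £737.71/mo: n₂ = −ln(1 − r₁·B/P)/ln(1+r₁) ≈ 25.61 → 26 more payments.
Total paid = 31·£737.71 + £454.69 = £23,323.70; interest = £23,323.70 − £19,130.00 = £4,193.70.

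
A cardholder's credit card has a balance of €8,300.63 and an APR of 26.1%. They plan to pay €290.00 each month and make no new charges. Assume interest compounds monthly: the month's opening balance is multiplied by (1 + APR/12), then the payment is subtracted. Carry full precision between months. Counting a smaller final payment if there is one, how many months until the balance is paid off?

Monthly rate r = 26.1%/12 = 2.175% = 0.02175.
Recurrence: B ← B·(1+r) − €290.00.
Month 1: interest €180.54; balance after payment €8,191.17.
Month 2: interest €178.16; balance after payment €8,079.33.
Closed form: n = −ln(1 − rB₀/P)/ln(1+r) = −ln(0.37745)/ln(1.02175) ≈ 45.281, so the balance reaches zero during payment 46.

46 months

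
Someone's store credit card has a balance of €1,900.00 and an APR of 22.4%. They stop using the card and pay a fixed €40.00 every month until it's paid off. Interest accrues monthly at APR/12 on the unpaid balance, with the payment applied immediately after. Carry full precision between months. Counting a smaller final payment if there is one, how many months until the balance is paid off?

Monthly rate r = 22.4%/12 = 1.86667% = 0.0186667.
Recurrence: B ← B·(1+r) − €40.00.
Month 1: interest €35.47; balance after payment €1,895.47.
Month 2: interest €35.38; balance after payment €1,890.85.
Closed form: n = −ln(1 − rB₀/P)/ln(1+r) = −ln(0.11333)/ln(1.01867) ≈ 117.733, so the balance reaches zero during payment 118.

118 payments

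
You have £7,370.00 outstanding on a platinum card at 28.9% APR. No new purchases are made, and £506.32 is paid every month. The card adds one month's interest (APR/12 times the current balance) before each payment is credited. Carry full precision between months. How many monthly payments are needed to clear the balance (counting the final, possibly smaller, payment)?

19 payments

Monthly rate r = 28.9%/12 = 2.40833% = 0.0240833.
Recurrence: B ← B·(1+r) − £506.32.
Month 1: interest £177.49; balance after payment £7,041.17.
Month 2: interest £169.57; balance after payment £6,704.43.
Closed form: n = −ln(1 − rB₀/P)/ln(1+r) = −ln(0.64944)/ln(1.02408) ≈ 18.138, so the balance reaches zero during payment 19.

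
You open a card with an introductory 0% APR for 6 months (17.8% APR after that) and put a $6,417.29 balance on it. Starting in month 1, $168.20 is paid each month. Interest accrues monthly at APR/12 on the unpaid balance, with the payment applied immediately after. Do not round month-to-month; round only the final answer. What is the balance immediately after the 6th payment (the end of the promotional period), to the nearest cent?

Promo months 1–6 at r₀ = 0%/12 = 0; months 7+ at r₁ = 17.8%/12 = 0.0148333.
After month 6 (no interest yet): B = $6,417.29 − 6·$168.20 = $5,408.09.

$5,408.09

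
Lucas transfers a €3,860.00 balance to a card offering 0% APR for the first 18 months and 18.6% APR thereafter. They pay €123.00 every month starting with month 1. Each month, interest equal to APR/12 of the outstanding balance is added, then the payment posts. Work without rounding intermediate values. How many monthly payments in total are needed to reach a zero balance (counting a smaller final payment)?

34 months

Promo months 1–18 at r₀ = 0%/12 = 0; months 19+ at r₁ = 18.6%/12 = 0.0155.
After month 18 (no interest yet): B = €3,860.00 − 18·€123.00 = €1,646.00.
Then at r₁ with €123.00/mo: n₂ = −ln(1 − r₁·B/P)/ln(1+r₁) ≈ 15.11 → 16 more payments.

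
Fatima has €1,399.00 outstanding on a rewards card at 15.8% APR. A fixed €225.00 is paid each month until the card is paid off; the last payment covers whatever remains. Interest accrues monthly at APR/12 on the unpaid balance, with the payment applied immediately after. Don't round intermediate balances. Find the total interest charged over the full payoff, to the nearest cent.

Monthly rate r = 15.8%/12 = 1.31667% = 0.0131667.
Payoff takes n = ⌈−ln(1 − rB₀/P)/ln(1+r)⌉ = ⌈6.530⌉ = 7 payments; the last is €119.55.
Total paid = 6·€225.00 + €119.55 = €1,469.55.
Total interest = total paid − principal = €1,469.55 − €1,399.00 = €70.55.

€70.55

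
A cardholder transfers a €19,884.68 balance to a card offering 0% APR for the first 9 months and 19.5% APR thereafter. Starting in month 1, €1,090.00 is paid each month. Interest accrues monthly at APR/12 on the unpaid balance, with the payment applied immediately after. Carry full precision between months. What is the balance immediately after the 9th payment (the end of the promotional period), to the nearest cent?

Promo months 1–9 at r₀ = 0%/12 = 0; months 10+ at r₁ = 19.5%/12 = 0.01625.
After month 9 (no interest yet): B = €19,884.68 − 9·€1,090.00 = €10,074.68.

€10,074.68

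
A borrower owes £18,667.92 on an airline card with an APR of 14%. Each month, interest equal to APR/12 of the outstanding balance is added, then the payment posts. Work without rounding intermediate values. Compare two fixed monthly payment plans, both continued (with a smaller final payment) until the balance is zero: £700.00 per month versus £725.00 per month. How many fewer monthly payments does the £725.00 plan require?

2 fewer payments

Monthly rate r = 14%/12 = 1.16667% = 0.0116667.
At £700.00/mo: n = ⌈−ln(1 − rB₀/P)/ln(1+r)⌉ = 33 payments (last £93.00); total interest = total paid − £18,667.92 = £3,825.08.
At £725.00/mo: 31 payments (last £580.54); total interest £3,662.62.
Payments saved = 33 − 31 = 2.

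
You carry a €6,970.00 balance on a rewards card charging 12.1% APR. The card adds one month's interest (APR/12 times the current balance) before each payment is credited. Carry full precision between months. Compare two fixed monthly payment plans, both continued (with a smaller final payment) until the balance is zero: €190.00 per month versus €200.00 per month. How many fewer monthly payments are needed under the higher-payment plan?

Monthly rate r = 12.1%/12 = 1.00833% = 0.0100833.
At €190.00/mo: n = ⌈−ln(1 − rB₀/P)/ln(1+r)⌉ = 47 payments (last €6.94); total interest = total paid − €6,970.00 = €1,776.94.
At €200.00/mo: 44 payments (last €30.70); total interest €1,660.70.
Payments saved = 47 − 44 = 3.

3 fewer payments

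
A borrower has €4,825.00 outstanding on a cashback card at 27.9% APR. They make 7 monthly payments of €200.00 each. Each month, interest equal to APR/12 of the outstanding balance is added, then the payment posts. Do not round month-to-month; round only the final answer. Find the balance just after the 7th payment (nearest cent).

Monthly rate r = 27.9%/12 = 2.325% = 0.02325.
Each month: B ← B·(1+r) − €200.00.
Month 1: interest €112.18; balance after payment €4,737.18.
Month 2: interest €110.14; balance after payment €4,647.32.
Month 3: interest €108.05; balance after payment €4,555.37.
Month 4: interest €105.91; balance after payment €4,461.28.
Month 5: interest €103.72; balance after payment €4,365.01.
Month 6: interest €101.49; balance after payment €4,266.49.
Month 7: interest €99.20; balance after payment €4,165.69.

€4,165.69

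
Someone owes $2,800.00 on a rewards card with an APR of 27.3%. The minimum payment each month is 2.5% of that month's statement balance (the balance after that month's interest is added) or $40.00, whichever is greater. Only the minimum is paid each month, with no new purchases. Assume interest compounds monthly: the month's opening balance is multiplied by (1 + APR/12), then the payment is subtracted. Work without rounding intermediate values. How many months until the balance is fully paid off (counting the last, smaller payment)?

Monthly rate r = 27.3%/12 = 2.275% = 0.02275.
While 2.5% of the post-interest balance exceeds $40.00, each month B ← (B·(1+r))·(1 − 0.025), i.e. B shrinks by the factor (1+r)·0.975 = 0.99718.
This holds for months 1–207. Entering month 208 the balance is $1,560.98; 2.5% of the post-interest balance is now below $40.00, so the flat $40.00 minimum applies from here.
From month 208 a fixed $40.00 at rate r clears $1,560.98 in 98 more payments. Total: 207 + 98 = 305 months.

305 months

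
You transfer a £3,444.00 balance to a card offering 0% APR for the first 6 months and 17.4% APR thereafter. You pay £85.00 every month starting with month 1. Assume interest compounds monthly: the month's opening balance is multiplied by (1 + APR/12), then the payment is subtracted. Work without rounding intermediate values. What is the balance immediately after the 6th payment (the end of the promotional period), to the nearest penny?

£2,934.00

Promo months 1–6 at r₀ = 0%/12 = 0; months 7+ at r₁ = 17.4%/12 = 0.0145.
After month 6 (no interest yet): B = £3,444.00 − 6·£85.00 = £2,934.00.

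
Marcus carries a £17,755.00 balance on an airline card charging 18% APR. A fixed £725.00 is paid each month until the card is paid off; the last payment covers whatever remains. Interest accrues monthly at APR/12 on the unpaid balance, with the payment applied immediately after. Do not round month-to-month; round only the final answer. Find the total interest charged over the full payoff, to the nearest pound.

£4,540

Monthly rate r = 18%/12 = 1.5% = 0.015.
Payoff takes n = ⌈−ln(1 − rB₀/P)/ln(1+r)⌉ = ⌈30.750⌉ = 31 payments; the last is £545.00.
Total paid = 30·£725.00 + £545.00 = £22,295.00.
Total interest = total paid − principal = £22,295.00 − £17,755.00 = £4,540.00.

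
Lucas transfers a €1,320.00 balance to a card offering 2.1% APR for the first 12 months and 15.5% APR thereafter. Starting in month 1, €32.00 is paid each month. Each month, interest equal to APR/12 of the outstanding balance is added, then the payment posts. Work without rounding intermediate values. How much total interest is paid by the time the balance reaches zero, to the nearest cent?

€286.75

Promo months 1–12 at r₀ = 2.1%/12 = 0.00175; months 13+ at r₁ = 15.5%/12 = 0.0129167.
After month 12: iterate B ← B·(1+r₀) − €32.00 for 12 months → €960.27.
Then at r₁ with €32.00/mo: n₂ = −ln(1 − r₁·B/P)/ln(1+r₁) ≈ 38.21 → 39 more payments.
Total paid = 50·€32.00 + €6.75 = €1,606.75; interest = €1,606.75 − €1,320.00 = €286.75.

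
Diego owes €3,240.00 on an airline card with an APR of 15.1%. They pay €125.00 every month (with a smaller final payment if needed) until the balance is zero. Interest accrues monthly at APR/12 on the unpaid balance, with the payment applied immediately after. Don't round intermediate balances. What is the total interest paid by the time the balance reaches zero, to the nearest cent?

€706.30

Monthly rate r = 15.1%/12 = 1.25833% = 0.0125833.
Payoff takes n = ⌈−ln(1 − rB₀/P)/ln(1+r)⌉ = ⌈31.569⌉ = 32 payments; the last is €71.30.
Total paid = 31·€125.00 + €71.30 = €3,946.30.
Total interest = total paid − principal = €3,946.30 − €3,240.00 = €706.30.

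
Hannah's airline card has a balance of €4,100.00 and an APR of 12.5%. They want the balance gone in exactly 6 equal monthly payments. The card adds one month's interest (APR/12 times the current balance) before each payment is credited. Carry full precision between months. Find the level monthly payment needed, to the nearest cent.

€708.46

Monthly rate r = 12.5%/12 = 1.04167% = 0.0104167.
Level-payment amortization: P = B₀·r / (1 − (1+r)^(−n)) = 4100.00·0.0104167 / (1 − 1.01042^(−6)).
Denominator 1 − (1+r)^(−6) = 0.0602831967.
P = 42.7083 / 0.0602831967 ≈ 708.46.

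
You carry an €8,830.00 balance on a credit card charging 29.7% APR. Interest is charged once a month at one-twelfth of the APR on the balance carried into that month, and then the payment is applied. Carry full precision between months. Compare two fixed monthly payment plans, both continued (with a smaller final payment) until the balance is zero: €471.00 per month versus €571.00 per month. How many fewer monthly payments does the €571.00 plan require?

Monthly rate r = 29.7%/12 = 2.475% = 0.02475.
At €471.00/mo: n = ⌈−ln(1 − rB₀/P)/ln(1+r)⌉ = 26 payments (last €240.29); total interest = total paid − €8,830.00 = €3,185.29.
At €571.00/mo: 20 payments (last €420.22); total interest €2,439.22.
Payments saved = 26 − 20 = 6.

6 fewer payments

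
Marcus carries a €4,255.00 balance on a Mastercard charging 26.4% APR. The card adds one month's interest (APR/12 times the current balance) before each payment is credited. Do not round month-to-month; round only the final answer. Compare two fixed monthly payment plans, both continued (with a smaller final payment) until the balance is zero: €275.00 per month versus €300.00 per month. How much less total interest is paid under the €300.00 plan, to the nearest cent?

€102.25

Monthly rate r = 26.4%/12 = 2.2% = 0.022.
At €275.00/mo: n = ⌈−ln(1 − rB₀/P)/ln(1+r)⌉ = 20 payments (last €33.85); total interest = total paid − €4,255.00 = €1,003.85.
At €300.00/mo: 18 payments (last €56.60); total interest €901.60.
Interest saved = €1,003.85 − €901.60 = €102.25.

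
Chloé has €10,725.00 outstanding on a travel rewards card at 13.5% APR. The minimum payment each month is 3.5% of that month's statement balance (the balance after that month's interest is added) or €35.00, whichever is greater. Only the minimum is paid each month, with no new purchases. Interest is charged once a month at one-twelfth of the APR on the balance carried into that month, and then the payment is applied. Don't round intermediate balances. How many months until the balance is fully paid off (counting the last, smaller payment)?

Monthly rate r = 13.5%/12 = 1.125% = 0.01125.
While 3.5% of the post-interest balance exceeds €35.00, each month B ← (B·(1+r))·(1 − 0.035), i.e. B shrinks by the factor (1+r)·0.965 = 0.97586.
This holds for months 1–98. Entering month 99 the balance is €977.71; 3.5% of the post-interest balance is now below €35.00, so the flat €35.00 minimum applies from here.
From month 99 a fixed €35.00 at rate r clears €977.71 in 34 more payments. Total: 98 + 34 = 132 months.

132 months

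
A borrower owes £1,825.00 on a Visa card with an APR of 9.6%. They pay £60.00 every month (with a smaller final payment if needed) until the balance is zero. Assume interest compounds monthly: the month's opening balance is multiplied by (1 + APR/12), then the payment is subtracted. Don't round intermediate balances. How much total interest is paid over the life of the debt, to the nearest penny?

Monthly rate r = 9.6%/12 = 0.8% = 0.008.
Payoff takes n = ⌈−ln(1 − rB₀/P)/ln(1+r)⌉ = ⌈34.993⌉ = 35 payments; the last is £59.60.
Total paid = 34·£60.00 + £59.60 = £2,099.60.
Total interest = total paid − principal = £2,099.60 − £1,825.00 = £274.60.

£274.60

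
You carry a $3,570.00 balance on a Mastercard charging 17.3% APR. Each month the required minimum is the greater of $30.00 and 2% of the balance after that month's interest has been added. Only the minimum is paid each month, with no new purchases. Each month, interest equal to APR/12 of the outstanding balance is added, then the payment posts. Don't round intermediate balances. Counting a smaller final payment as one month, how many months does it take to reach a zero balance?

237 months

Monthly rate r = 17.3%/12 = 1.44167% = 0.0144167.
While 2% of the post-interest balance exceeds $30.00, each month B ← (B·(1+r))·(1 − 0.02), i.e. B shrinks by the factor (1+r)·0.98 = 0.99413.
This holds for months 1–150. Entering month 151 the balance is $1,475.83; 2% of the post-interest balance is now below $30.00, so the flat $30.00 minimum applies from here.
From month 151 a fixed $30.00 at rate r clears $1,475.83 in 87 more payments. Total: 150 + 87 = 237 months.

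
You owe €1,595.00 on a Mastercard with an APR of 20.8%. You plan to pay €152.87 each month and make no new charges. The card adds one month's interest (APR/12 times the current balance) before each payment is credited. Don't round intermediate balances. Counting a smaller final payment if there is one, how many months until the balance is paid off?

12 payments

Monthly rate r = 20.8%/12 = 1.73333% = 0.0173333.
Recurrence: B ← B·(1+r) − €152.87.
Month 1: interest €27.65; balance after payment €1,469.78.
Month 2: interest €25.48; balance after payment €1,342.38.
Closed form: n = −ln(1 − rB₀/P)/ln(1+r) = −ln(0.81915)/ln(1.01733) ≈ 11.608, so the balance reaches zero during payment 12.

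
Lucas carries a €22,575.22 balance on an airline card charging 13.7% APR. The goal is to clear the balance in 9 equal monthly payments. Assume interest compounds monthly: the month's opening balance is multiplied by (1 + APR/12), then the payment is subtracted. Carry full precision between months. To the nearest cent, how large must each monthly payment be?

Monthly rate r = 13.7%/12 = 1.14167% = 0.0114167.
Level-payment amortization: P = B₀·r / (1 − (1+r)^(−n)) = 22575.22·0.0114167 / (1 − 1.01142^(−9)).
Denominator 1 − (1+r)^(−9) = 0.0971220498.
P = 257.734 / 0.0971220498 ≈ 2653.71.

€2,653.71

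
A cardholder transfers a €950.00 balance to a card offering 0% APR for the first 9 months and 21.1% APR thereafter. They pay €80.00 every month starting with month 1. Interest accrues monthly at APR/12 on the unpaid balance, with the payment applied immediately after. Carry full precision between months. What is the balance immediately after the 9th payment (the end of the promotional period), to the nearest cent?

Promo months 1–9 at r₀ = 0%/12 = 0; months 10+ at r₁ = 21.1%/12 = 0.0175833.
After month 9 (no interest yet): B = €950.00 − 9·€80.00 = €230.00.

€230.00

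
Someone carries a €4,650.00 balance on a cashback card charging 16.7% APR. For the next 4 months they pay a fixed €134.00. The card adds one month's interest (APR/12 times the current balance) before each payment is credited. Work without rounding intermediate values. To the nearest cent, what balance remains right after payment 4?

€4,367.01

Monthly rate r = 16.7%/12 = 1.39167% = 0.0139167.
Each month: B ← B·(1+r) − €134.00.
Month 1: interest €64.71; balance after payment €4,580.71.
Month 2: interest €63.75; balance after payment €4,510.46.
Month 3: interest €62.77; balance after payment €4,439.23.
Month 4: interest €61.78; balance after payment €4,367.01.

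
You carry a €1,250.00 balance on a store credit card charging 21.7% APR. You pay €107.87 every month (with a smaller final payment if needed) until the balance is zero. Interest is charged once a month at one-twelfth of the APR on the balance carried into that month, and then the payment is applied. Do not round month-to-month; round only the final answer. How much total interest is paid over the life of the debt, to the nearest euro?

€165

Monthly rate r = 21.7%/12 = 1.80833% = 0.0180833.
Payoff takes n = ⌈−ln(1 − rB₀/P)/ln(1+r)⌉ = ⌈13.121⌉ = 14 payments; the last is €13.16.
Total paid = 13·€107.87 + €13.16 = €1,415.47.
Total interest = total paid − principal = €1,415.47 − €1,250.00 = €165.47.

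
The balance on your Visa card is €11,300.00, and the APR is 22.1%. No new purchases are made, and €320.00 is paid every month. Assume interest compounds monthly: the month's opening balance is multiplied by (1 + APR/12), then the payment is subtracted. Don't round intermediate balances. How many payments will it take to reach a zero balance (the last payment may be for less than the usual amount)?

58 payments

Monthly rate r = 22.1%/12 = 1.84167% = 0.0184167.
Recurrence: B ← B·(1+r) − €320.00.
Month 1: interest €208.11; balance after payment €11,188.11.
Month 2: interest €206.05; balance after payment €11,074.16.
Closed form: n = −ln(1 − rB₀/P)/ln(1+r) = −ln(0.34966)/ln(1.01842) ≈ 57.580, so the balance reaches zero during payment 58.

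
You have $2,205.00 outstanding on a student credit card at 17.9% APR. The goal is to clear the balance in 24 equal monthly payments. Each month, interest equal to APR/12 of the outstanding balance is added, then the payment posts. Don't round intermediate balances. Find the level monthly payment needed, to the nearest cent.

Monthly rate r = 17.9%/12 = 1.49167% = 0.0149167.
Level-payment amortization: P = B₀·r / (1 − (1+r)^(−n)) = 2205.00·0.0149167 / (1 − 1.01492^(−24)).
Denominator 1 − (1+r)^(−24) = 0.299076253.
P = 32.8912 / 0.299076253 ≈ 109.98.

$109.98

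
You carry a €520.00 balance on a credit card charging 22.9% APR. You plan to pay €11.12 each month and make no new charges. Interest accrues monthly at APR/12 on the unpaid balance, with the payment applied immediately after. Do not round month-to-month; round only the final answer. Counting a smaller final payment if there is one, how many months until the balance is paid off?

Monthly rate r = 22.9%/12 = 1.90833% = 0.0190833.
Recurrence: B ← B·(1+r) − €11.12.
Month 1: interest €9.92; balance after payment €518.80.
Month 2: interest €9.90; balance after payment €517.58.
Closed form: n = −ln(1 − rB₀/P)/ln(1+r) = −ln(0.10761)/ln(1.01908) ≈ 117.925, so the balance reaches zero during payment 118.

118 payments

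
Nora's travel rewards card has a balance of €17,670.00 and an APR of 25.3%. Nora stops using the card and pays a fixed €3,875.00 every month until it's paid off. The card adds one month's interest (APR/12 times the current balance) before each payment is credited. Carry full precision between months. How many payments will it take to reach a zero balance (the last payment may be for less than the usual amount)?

5 months

Monthly rate r = 25.3%/12 = 2.10833% = 0.0210833.
Recurrence: B ← B·(1+r) − €3,875.00.
Month 1: interest €372.54; balance after payment €14,167.54.
Month 2: interest €298.70; balance after payment €10,591.24.
Month 3: interest €223.30; balance after payment €6,939.54.
Month 4: interest €146.31; balance after payment €3,210.85.
Month 5: interest €67.70; balance after payment €0.00.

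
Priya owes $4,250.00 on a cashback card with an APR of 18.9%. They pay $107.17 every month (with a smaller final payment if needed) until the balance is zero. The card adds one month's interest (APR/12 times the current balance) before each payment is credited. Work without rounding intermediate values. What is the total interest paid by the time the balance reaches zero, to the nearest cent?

Monthly rate r = 18.9%/12 = 1.575% = 0.01575.
Payoff takes n = ⌈−ln(1 − rB₀/P)/ln(1+r)⌉ = ⌈62.694⌉ = 63 payments; the last is $74.60.
Total paid = 62·$107.17 + $74.60 = $6,719.14.
Total interest = total paid − principal = $6,719.14 − $4,250.00 = $2,469.14.

$2,469.14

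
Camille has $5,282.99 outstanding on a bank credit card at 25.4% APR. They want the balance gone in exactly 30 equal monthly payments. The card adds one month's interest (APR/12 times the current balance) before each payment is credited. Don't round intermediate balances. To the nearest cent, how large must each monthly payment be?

Monthly rate r = 25.4%/12 = 2.11667% = 0.0211667.
Level-payment amortization: P = B₀·r / (1 − (1+r)^(−n)) = 5282.99·0.0211667 / (1 − 1.02117^(−30)).
Denominator 1 − (1+r)^(−30) = 0.466540932.
P = 111.823 / 0.466540932 ≈ 239.69.

$239.69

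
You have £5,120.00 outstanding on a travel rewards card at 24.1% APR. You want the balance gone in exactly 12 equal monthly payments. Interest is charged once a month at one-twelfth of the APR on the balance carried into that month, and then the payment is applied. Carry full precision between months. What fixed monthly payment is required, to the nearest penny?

£484.39

Monthly rate r = 24.1%/12 = 2.00833% = 0.0200833.
Level-payment amortization: P = B₀·r / (1 − (1+r)^(−n)) = 5120.00·0.0200833 / (1 − 1.02008^(−12)).
Denominator 1 − (1+r)^(−12) = 0.212279447.
P = 102.827 / 0.212279447 ≈ 484.39.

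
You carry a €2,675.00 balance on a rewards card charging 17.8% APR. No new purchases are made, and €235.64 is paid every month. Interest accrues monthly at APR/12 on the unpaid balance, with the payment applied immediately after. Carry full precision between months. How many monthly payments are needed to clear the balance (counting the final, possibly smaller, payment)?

13 payments

Monthly rate r = 17.8%/12 = 1.48333% = 0.0148333.
Recurrence: B ← B·(1+r) − €235.64.
Month 1: interest €39.68; balance after payment €2,479.04.
Month 2: interest €36.77; balance after payment €2,280.17.
Closed form: n = −ln(1 − rB₀/P)/ln(1+r) = −ln(0.83161)/ln(1.01483) ≈ 12.523, so the balance reaches zero during payment 13.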